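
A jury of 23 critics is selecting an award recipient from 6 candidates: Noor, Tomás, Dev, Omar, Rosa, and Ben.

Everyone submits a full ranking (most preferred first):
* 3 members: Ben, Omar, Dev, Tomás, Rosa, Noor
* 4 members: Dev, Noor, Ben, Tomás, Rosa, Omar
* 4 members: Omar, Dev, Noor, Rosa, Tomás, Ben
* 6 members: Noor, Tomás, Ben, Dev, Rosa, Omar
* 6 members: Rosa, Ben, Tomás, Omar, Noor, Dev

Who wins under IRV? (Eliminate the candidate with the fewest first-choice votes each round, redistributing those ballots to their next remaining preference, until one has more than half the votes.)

Round 1: Noor 6, Tomás 0, Dev 4, Omar 4, Rosa 6, Ben 3. Tomás eliminated.
Round 2: Noor 6, Dev 4, Omar 4, Rosa 6, Ben 3. Ben eliminated.
Round 3: Noor 6, Dev 4, Omar 7, Rosa 6. Dev eliminated.
Round 4: Noor 10, Omar 7, Rosa 6. Rosa eliminated.
Round 5: Noor 10, Omar 13. Omar has a majority (≥12).

Omar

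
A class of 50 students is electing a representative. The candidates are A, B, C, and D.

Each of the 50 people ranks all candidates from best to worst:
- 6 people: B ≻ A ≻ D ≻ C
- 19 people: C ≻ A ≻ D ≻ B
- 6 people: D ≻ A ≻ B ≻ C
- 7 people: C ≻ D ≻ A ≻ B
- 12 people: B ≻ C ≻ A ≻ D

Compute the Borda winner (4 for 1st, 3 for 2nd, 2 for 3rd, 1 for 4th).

A: 6×3 + 19×3 + 6×3 + 7×2 + 12×2 = 131
B: 6×4 + 19×1 + 6×2 + 7×1 + 12×4 = 110
C: 6×1 + 19×4 + 6×1 + 7×4 + 12×3 = 152
D: 6×2 + 19×2 + 6×4 + 7×3 + 12×1 = 107

C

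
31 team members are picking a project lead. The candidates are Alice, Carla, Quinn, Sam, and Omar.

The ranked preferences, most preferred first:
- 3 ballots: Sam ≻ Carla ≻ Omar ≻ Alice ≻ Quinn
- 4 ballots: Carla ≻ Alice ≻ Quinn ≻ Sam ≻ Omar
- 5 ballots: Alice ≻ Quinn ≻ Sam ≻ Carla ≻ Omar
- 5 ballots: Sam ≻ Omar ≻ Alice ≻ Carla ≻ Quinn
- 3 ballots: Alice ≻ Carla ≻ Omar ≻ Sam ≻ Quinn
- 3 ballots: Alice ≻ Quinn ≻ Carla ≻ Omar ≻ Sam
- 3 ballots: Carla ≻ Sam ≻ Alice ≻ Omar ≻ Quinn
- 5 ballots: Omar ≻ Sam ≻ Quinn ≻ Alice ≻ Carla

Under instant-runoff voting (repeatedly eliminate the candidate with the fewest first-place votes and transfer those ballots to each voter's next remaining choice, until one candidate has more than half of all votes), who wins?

Round 1: Alice 11, Carla 7, Quinn 0, Sam 8, Omar 5. Quinn eliminated.
Round 2: Alice 11, Carla 7, Sam 8, Omar 5. Omar eliminated.
Round 3: Alice 11, Carla 7, Sam 13. Carla eliminated.
Round 4: Alice 15, Sam 16. Sam has a majority (≥16).

Sam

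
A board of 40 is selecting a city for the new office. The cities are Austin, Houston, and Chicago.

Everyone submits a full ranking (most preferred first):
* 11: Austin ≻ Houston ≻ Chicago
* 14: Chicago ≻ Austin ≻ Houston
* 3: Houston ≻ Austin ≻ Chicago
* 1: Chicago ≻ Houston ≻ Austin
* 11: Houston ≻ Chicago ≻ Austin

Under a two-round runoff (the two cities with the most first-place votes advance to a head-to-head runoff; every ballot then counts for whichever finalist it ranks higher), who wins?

Round 1 first-place votes: Austin 11, Houston 14, Chicago 15. Chicago and Houston advance.
Runoff: Chicago is ranked above Houston on 15 ballots, Houston above Chicago on 25.

Houston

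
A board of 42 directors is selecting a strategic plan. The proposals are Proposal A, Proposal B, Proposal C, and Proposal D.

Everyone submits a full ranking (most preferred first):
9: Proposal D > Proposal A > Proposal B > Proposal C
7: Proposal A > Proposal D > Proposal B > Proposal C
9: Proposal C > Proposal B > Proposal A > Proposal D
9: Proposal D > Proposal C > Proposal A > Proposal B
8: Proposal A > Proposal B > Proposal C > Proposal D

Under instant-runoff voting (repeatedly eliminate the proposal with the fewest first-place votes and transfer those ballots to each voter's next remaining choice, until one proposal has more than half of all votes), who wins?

Round 1: Proposal A 15, Proposal B 0, Proposal C 9, Proposal D 18. Proposal B eliminated.
Round 2: Proposal A 15, Proposal C 9, Proposal D 18. Proposal C eliminated.
Round 3: Proposal A 24, Proposal D 18. Proposal A has a majority (≥22).

Proposal A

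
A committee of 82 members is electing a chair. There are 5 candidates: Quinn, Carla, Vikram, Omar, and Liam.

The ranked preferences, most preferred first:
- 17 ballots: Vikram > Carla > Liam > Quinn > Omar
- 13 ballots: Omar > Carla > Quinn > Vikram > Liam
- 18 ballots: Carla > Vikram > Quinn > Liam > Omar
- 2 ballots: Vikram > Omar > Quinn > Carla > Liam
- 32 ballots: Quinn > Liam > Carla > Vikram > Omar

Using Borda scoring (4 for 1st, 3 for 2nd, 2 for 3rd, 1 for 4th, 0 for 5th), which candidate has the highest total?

Carla

Quinn: 17×1 + 13×2 + 18×2 + 2×2 + 32×4 = 211
Carla: 17×3 + 13×3 + 18×4 + 2×1 + 32×2 = 228
Vikram: 17×4 + 13×1 + 18×3 + 2×4 + 32×1 = 175
Omar: 17×0 + 13×4 + 18×0 + 2×3 + 32×0 = 58
Liam: 17×2 + 13×0 + 18×1 + 2×0 + 32×3 = 148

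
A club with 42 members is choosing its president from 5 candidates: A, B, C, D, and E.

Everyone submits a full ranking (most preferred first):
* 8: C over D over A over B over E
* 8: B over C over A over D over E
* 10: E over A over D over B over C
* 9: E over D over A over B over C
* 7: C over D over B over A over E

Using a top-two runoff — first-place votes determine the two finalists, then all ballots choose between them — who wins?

Round 1 first-place votes: A 0, B 8, C 15, D 0, E 19. E and C advance.
Runoff: E is ranked above C on 19 ballots, C above E on 23.

C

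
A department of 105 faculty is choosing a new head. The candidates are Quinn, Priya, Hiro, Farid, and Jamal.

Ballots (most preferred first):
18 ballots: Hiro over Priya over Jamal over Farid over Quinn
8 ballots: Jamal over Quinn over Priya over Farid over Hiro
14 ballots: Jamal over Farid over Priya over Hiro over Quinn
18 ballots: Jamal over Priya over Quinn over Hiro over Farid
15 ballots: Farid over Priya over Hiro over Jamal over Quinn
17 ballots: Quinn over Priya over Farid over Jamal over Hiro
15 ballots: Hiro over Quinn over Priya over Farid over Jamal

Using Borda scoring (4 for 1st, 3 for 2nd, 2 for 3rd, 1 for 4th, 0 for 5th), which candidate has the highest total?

Priya

Quinn: 18×0 + 8×3 + 14×0 + 18×2 + 15×0 + 17×4 + 15×3 = 173
Priya: 18×3 + 8×2 + 14×2 + 18×3 + 15×3 + 17×3 + 15×2 = 278
Hiro: 18×4 + 8×0 + 14×1 + 18×1 + 15×2 + 17×0 + 15×4 = 194
Farid: 18×1 + 8×1 + 14×3 + 18×0 + 15×4 + 17×2 + 15×1 = 177
Jamal: 18×2 + 8×4 + 14×4 + 18×4 + 15×1 + 17×1 + 15×0 = 228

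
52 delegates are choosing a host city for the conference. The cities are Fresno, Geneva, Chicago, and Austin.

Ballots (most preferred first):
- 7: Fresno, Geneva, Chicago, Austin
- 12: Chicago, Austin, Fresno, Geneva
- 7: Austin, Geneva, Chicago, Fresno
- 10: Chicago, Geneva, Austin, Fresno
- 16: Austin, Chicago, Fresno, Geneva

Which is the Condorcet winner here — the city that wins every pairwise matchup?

Chicago vs Fresno: 45–7
Chicago vs Geneva: 38–14
Chicago vs Austin: 29–23
Chicago beats every other city.

Chicago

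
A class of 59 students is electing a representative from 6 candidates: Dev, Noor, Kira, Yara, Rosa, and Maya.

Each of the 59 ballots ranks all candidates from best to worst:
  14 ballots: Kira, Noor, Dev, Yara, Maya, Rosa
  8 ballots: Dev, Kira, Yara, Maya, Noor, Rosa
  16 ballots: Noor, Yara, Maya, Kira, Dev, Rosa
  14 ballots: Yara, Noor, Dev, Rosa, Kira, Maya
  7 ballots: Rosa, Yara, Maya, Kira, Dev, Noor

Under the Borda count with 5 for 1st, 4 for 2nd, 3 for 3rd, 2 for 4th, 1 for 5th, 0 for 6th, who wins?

Dev: 14×3 + 8×5 + 16×1 + 14×3 + 7×1 = 147
Noor: 14×4 + 8×1 + 16×5 + 14×4 + 7×0 = 200
Kira: 14×5 + 8×4 + 16×2 + 14×1 + 7×2 = 162
Yara: 14×2 + 8×3 + 16×4 + 14×5 + 7×4 = 214
Rosa: 14×0 + 8×0 + 16×0 + 14×2 + 7×5 = 63
Maya: 14×1 + 8×2 + 16×3 + 14×0 + 7×3 = 99

Yara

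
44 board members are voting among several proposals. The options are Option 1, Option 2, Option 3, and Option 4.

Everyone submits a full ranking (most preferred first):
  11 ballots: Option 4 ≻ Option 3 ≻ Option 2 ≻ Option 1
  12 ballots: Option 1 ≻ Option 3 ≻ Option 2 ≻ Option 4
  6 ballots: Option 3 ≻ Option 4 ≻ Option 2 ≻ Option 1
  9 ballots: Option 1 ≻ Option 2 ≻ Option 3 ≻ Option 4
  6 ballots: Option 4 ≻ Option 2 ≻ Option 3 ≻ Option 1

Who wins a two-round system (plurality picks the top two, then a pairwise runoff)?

Option 4

Round 1 first-place votes: Option 1 21, Option 2 0, Option 3 6, Option 4 17. Option 1 and Option 4 advance.
Runoff: Option 1 is ranked above Option 4 on 21 ballots, Option 4 above Option 1 on 23.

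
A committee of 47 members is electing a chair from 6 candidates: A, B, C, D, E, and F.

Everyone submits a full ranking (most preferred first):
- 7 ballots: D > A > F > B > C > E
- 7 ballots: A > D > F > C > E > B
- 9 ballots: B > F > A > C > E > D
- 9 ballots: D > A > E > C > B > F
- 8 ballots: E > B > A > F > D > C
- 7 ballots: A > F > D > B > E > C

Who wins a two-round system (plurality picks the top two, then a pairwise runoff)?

A

Round 1 first-place votes: A 14, B 9, C 0, D 16, E 8, F 0. D and A advance.
Runoff: D is ranked above A on 16 ballots, A above D on 31.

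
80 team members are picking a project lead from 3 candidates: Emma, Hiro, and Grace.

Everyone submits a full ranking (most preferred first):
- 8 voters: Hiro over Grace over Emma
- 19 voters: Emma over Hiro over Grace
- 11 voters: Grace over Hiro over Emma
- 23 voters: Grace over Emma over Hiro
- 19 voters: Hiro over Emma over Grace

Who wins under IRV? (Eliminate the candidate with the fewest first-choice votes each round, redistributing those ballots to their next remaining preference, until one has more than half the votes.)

Hiro

Round 1: Emma 19, Hiro 27, Grace 34. Emma eliminated.
Round 2: Hiro 46, Grace 34. Hiro has a majority (≥41).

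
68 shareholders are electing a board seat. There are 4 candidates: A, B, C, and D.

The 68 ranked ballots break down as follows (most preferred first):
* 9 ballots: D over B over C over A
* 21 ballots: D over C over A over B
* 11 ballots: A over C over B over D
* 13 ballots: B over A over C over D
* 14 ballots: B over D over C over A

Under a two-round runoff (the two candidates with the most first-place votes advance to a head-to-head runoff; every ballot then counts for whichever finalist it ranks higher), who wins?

Round 1 first-place votes: A 11, B 27, C 0, D 30. D and B advance.
Runoff: D is ranked above B on 30 ballots, B above D on 38.

B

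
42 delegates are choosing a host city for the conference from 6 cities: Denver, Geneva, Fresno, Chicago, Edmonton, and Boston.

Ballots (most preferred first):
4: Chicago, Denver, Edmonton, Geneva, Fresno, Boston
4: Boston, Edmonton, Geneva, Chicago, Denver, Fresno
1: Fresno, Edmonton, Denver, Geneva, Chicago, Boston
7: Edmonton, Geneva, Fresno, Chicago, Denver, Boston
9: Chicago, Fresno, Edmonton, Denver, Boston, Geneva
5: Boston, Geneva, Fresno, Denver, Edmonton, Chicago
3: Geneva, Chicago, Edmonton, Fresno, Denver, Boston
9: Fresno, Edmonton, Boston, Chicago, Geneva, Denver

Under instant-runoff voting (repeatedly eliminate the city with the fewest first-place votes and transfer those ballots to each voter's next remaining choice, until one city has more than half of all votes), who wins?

Fresno

Round 1: Denver 0, Geneva 3, Fresno 10, Chicago 13, Edmonton 7, Boston 9. Denver eliminated.
Round 2: Geneva 3, Fresno 10, Chicago 13, Edmonton 7, Boston 9. Geneva eliminated.
Round 3: Fresno 10, Chicago 16, Edmonton 7, Boston 9. Edmonton eliminated.
Round 4: Fresno 17, Chicago 16, Boston 9. Boston eliminated.
Round 5: Fresno 22, Chicago 20. Fresno has a majority (≥22).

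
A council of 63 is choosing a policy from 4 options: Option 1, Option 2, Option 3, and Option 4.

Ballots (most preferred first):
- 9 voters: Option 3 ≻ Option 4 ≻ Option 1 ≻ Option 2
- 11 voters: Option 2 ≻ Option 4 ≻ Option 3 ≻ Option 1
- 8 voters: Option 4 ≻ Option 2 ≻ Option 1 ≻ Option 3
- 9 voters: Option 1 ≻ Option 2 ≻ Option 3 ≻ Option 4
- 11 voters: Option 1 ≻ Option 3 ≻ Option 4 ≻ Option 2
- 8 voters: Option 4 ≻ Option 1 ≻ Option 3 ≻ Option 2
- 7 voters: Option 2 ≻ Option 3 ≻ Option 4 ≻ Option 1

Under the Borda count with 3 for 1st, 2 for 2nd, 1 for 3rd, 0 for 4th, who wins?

Option 1: 9×1 + 11×0 + 8×1 + 9×3 + 11×3 + 8×2 + 7×0 = 93
Option 2: 9×0 + 11×3 + 8×2 + 9×2 + 11×0 + 8×0 + 7×3 = 88
Option 3: 9×3 + 11×1 + 8×0 + 9×1 + 11×2 + 8×1 + 7×2 = 91
Option 4: 9×2 + 11×2 + 8×3 + 9×0 + 11×1 + 8×3 + 7×1 = 106

Option 4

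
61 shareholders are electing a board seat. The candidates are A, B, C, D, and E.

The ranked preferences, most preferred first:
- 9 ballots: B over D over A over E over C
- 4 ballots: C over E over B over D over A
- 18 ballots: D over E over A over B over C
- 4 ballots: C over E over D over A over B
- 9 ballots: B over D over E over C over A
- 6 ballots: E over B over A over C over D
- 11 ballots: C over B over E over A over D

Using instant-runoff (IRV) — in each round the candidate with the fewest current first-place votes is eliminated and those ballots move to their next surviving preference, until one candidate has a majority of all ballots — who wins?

Round 1: A 0, B 18, C 19, D 18, E 6. A eliminated.
Round 2: B 18, C 19, D 18, E 6. E eliminated.
Round 3: B 24, C 19, D 18. D eliminated.
Round 4: B 42, C 19. B has a majority (≥31).

B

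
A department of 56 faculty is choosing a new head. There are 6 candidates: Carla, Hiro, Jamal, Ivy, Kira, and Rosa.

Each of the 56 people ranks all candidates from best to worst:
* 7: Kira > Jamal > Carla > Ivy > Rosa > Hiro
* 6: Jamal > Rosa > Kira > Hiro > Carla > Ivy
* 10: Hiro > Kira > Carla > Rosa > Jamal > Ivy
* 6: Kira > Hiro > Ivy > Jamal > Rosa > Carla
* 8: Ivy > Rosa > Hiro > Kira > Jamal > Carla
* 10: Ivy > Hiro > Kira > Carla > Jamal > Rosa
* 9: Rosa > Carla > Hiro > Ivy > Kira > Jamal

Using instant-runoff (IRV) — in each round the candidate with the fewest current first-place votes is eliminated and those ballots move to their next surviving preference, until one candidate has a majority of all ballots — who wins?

Round 1: Carla 0, Hiro 10, Jamal 6, Ivy 18, Kira 13, Rosa 9. Carla eliminated.
Round 2: Hiro 10, Jamal 6, Ivy 18, Kira 13, Rosa 9. Jamal eliminated.
Round 3: Hiro 10, Ivy 18, Kira 13, Rosa 15. Hiro eliminated.
Round 4: Ivy 18, Kira 23, Rosa 15. Rosa eliminated.
Round 5: Ivy 27, Kira 29. Kira has a majority (≥29).

Kira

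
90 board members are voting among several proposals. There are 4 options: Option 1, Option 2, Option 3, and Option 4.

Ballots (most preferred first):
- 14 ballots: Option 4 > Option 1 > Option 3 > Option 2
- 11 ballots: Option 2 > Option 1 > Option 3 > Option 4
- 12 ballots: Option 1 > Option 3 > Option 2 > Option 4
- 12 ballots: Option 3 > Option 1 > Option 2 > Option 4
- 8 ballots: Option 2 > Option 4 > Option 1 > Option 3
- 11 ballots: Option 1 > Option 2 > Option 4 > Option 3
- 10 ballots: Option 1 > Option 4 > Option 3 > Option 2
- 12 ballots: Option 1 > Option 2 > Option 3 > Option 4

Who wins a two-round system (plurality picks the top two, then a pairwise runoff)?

Option 1

Round 1 first-place votes: Option 1 45, Option 2 19, Option 3 12, Option 4 14. Option 1 and Option 2 advance.
Runoff: Option 1 is ranked above Option 2 on 71 ballots, Option 2 above Option 1 on 19.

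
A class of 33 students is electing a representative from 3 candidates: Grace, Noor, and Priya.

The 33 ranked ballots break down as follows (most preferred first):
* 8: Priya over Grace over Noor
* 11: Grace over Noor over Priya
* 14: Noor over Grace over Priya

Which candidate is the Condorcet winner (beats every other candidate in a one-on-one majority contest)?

Grace

Grace vs Noor: 19–14
Grace vs Priya: 25–8
Grace beats every other candidate.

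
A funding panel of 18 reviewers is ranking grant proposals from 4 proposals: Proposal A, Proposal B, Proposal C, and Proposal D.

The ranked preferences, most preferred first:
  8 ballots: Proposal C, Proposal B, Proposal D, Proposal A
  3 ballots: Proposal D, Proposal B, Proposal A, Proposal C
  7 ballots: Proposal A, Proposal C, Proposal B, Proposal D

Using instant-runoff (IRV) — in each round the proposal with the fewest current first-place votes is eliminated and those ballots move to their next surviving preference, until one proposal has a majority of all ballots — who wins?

Proposal A

Round 1: Proposal A 7, Proposal B 0, Proposal C 8, Proposal D 3. Proposal B eliminated.
Round 2: Proposal A 7, Proposal C 8, Proposal D 3. Proposal D eliminated.
Round 3: Proposal A 10, Proposal C 8. Proposal A has a majority (≥10).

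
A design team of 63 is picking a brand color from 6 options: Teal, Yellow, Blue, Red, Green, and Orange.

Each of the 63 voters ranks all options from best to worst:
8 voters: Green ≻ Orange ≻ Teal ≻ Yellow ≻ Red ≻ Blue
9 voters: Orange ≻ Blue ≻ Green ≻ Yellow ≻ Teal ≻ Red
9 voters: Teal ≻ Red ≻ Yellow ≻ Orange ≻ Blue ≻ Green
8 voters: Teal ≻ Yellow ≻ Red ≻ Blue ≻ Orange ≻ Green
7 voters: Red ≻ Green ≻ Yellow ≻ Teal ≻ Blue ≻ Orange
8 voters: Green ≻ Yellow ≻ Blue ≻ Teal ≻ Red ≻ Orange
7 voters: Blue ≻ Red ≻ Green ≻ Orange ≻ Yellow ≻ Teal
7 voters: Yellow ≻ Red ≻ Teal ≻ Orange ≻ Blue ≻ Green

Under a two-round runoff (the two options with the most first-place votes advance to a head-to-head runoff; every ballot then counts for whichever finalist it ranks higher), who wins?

Green

Round 1 first-place votes: Teal 17, Yellow 7, Blue 7, Red 7, Green 16, Orange 9. Teal and Green advance.
Runoff: Teal is ranked above Green on 24 ballots, Green above Teal on 39.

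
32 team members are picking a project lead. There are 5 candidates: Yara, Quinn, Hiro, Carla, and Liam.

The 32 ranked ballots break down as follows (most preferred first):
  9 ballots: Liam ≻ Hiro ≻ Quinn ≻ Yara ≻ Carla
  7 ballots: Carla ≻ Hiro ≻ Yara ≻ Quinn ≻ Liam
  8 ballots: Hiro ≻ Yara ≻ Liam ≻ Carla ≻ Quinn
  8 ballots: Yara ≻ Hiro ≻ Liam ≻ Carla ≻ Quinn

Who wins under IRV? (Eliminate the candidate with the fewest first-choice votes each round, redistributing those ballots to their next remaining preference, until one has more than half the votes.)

Round 1: Yara 8, Quinn 0, Hiro 8, Carla 7, Liam 9. Quinn eliminated.
Round 2: Yara 8, Hiro 8, Carla 7, Liam 9. Carla eliminated.
Round 3: Yara 8, Hiro 15, Liam 9. Yara eliminated.
Round 4: Hiro 23, Liam 9. Hiro has a majority (≥17).

Hiro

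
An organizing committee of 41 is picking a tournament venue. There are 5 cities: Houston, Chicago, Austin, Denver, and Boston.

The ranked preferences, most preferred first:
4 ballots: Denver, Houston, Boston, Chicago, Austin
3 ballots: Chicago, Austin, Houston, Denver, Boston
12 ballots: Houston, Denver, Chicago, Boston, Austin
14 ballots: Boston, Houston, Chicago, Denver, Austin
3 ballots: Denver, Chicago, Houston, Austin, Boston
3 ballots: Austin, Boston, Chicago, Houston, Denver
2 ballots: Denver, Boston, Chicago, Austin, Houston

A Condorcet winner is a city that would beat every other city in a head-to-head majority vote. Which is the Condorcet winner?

Houston vs Chicago: 30–11
Houston vs Austin: 33–8
Houston vs Denver: 32–9
Houston vs Boston: 22–19
Houston beats every other city.

Houston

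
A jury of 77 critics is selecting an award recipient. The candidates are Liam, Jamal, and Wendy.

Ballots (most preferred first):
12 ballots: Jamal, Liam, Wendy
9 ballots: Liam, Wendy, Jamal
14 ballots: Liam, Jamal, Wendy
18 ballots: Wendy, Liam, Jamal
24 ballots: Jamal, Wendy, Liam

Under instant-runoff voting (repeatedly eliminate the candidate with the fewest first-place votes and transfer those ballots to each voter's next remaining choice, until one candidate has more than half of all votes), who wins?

Liam

Round 1: Liam 23, Jamal 36, Wendy 18. Wendy eliminated.
Round 2: Liam 41, Jamal 36. Liam has a majority (≥39).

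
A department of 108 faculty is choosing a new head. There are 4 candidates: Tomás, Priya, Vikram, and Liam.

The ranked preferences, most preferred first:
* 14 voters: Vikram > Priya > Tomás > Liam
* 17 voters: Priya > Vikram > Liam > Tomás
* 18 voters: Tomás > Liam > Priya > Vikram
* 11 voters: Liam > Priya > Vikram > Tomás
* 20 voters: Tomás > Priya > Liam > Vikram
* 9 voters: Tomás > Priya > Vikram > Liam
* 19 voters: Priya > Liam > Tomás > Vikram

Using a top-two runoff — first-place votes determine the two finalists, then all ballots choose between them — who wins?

Priya

Round 1 first-place votes: Tomás 47, Priya 36, Vikram 14, Liam 11. Tomás and Priya advance.
Runoff: Tomás is ranked above Priya on 47 ballots, Priya above Tomás on 61.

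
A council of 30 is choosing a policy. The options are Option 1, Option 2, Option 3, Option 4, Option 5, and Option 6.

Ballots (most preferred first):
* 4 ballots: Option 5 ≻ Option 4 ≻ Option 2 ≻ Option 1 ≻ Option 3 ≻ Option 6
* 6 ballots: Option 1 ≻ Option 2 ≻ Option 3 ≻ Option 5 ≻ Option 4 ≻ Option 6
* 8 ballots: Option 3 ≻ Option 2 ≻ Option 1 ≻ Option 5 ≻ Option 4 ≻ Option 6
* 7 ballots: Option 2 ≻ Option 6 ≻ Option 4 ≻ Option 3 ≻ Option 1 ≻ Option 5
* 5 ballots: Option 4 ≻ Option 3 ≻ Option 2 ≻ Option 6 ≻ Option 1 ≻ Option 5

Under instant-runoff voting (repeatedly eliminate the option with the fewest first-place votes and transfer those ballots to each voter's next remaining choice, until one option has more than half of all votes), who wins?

Option 2

Round 1: Option 1 6, Option 2 7, Option 3 8, Option 4 5, Option 5 4, Option 6 0. Option 6 eliminated.
Round 2: Option 1 6, Option 2 7, Option 3 8, Option 4 5, Option 5 4. Option 5 eliminated.
Round 3: Option 1 6, Option 2 7, Option 3 8, Option 4 9. Option 1 eliminated.
Round 4: Option 2 13, Option 3 8, Option 4 9. Option 3 eliminated.
Round 5: Option 2 21, Option 4 9. Option 2 has a majority (≥16).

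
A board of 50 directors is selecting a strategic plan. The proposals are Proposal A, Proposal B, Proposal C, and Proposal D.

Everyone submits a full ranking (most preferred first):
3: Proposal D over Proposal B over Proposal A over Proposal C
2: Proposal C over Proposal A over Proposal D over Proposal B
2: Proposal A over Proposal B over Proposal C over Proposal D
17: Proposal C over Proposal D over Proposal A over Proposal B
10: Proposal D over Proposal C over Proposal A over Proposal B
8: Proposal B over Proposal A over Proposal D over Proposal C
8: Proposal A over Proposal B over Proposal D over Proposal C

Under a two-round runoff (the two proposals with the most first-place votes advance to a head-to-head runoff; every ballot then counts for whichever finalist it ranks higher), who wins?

Proposal D

Round 1 first-place votes: Proposal A 10, Proposal B 8, Proposal C 19, Proposal D 13. Proposal C and Proposal D advance.
Runoff: Proposal C is ranked above Proposal D on 21 ballots, Proposal D above Proposal C on 29.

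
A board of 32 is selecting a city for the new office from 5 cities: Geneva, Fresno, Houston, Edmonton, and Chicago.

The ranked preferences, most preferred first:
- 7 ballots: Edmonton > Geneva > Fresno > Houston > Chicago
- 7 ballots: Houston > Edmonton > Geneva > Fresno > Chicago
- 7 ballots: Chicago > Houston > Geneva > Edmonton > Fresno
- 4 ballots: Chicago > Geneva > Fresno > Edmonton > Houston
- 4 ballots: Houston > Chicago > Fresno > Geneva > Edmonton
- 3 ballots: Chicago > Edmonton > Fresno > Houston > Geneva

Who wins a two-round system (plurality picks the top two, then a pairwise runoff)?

Round 1 first-place votes: Geneva 0, Fresno 0, Houston 11, Edmonton 7, Chicago 14. Chicago and Houston advance.
Runoff: Chicago is ranked above Houston on 14 ballots, Houston above Chicago on 18.

Houston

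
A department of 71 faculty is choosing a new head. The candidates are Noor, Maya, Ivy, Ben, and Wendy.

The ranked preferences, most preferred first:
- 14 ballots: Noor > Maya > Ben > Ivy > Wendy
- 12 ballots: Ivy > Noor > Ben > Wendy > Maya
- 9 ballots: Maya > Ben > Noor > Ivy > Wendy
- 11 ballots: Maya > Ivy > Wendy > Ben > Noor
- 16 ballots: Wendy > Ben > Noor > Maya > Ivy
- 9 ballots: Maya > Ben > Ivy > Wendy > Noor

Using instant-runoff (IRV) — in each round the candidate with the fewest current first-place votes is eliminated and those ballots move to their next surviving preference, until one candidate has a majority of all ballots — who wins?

Round 1: Noor 14, Maya 29, Ivy 12, Ben 0, Wendy 16. Ben eliminated.
Round 2: Noor 14, Maya 29, Ivy 12, Wendy 16. Ivy eliminated.
Round 3: Noor 26, Maya 29, Wendy 16. Wendy eliminated.
Round 4: Noor 42, Maya 29. Noor has a majority (≥36).

Noor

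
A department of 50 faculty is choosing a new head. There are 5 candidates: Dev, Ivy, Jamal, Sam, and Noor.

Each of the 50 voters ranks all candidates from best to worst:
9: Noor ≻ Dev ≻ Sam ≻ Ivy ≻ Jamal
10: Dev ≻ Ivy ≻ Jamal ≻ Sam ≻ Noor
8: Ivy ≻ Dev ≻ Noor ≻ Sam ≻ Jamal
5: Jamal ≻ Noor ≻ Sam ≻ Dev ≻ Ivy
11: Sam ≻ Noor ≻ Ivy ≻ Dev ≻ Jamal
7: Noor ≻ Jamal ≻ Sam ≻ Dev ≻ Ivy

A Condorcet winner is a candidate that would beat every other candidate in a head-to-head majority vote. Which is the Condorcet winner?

Noor

Noor vs Dev: 32–18
Noor vs Ivy: 32–18
Noor vs Jamal: 35–15
Noor vs Sam: 29–21
Noor beats every other candidate.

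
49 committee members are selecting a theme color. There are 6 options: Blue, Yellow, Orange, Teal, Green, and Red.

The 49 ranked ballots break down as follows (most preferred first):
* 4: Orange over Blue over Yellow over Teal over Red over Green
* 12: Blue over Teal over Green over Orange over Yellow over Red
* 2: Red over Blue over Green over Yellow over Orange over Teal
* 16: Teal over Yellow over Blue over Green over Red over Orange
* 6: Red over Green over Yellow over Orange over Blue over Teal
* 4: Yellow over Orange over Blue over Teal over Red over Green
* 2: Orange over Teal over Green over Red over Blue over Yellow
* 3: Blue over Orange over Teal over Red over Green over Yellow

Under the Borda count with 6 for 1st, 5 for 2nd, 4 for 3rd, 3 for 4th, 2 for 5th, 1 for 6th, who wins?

Blue: 4×5 + 12×6 + 2×5 + 16×4 + 6×2 + 4×4 + 2×2 + 3×6 = 216
Yellow: 4×4 + 12×2 + 2×3 + 16×5 + 6×4 + 4×6 + 2×1 + 3×1 = 179
Orange: 4×6 + 12×3 + 2×2 + 16×1 + 6×3 + 4×5 + 2×6 + 3×5 = 145
Teal: 4×3 + 12×5 + 2×1 + 16×6 + 6×1 + 4×3 + 2×5 + 3×4 = 210
Green: 4×1 + 12×4 + 2×4 + 16×3 + 6×5 + 4×1 + 2×4 + 3×2 = 156
Red: 4×2 + 12×1 + 2×6 + 16×2 + 6×6 + 4×2 + 2×3 + 3×3 = 123

Blue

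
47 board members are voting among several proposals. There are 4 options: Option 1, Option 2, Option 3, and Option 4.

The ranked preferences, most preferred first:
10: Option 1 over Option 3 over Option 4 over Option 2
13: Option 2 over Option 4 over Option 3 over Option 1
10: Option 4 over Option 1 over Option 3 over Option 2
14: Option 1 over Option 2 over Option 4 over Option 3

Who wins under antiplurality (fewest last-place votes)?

Last-place votes: Option 1 13, Option 2 20, Option 3 14, Option 4 0.

Option 4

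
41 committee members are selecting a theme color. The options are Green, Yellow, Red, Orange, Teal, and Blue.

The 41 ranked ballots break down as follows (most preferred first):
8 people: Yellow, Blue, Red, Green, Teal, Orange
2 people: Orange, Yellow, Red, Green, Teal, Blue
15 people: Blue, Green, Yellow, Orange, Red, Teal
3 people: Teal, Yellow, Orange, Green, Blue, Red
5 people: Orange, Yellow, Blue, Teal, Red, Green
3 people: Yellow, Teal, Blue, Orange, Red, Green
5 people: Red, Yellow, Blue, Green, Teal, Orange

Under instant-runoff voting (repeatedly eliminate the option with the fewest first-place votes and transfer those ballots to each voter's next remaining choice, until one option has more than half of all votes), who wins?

Round 1: Green 0, Yellow 11, Red 5, Orange 7, Teal 3, Blue 15. Green eliminated.
Round 2: Yellow 11, Red 5, Orange 7, Teal 3, Blue 15. Teal eliminated.
Round 3: Yellow 14, Red 5, Orange 7, Blue 15. Red eliminated.
Round 4: Yellow 19, Orange 7, Blue 15. Orange eliminated.
Round 5: Yellow 26, Blue 15. Yellow has a majority (≥21).

Yellow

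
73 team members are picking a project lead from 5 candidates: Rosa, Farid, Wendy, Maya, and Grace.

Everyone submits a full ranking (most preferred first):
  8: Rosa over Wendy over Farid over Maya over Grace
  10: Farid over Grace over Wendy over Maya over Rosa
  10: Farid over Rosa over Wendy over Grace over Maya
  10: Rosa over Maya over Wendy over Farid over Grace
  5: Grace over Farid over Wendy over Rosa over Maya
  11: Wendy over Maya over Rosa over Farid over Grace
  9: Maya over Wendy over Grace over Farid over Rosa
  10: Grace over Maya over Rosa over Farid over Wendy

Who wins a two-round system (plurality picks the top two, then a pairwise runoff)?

Rosa

Round 1 first-place votes: Rosa 18, Farid 20, Wendy 11, Maya 9, Grace 15. Farid and Rosa advance.
Runoff: Farid is ranked above Rosa on 34 ballots, Rosa above Farid on 39.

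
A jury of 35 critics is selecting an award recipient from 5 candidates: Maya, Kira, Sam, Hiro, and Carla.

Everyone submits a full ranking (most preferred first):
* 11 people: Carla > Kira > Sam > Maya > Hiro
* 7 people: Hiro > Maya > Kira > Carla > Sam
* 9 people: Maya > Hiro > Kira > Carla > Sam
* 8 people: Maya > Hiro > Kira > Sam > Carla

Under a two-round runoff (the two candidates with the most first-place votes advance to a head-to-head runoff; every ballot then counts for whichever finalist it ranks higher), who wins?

Maya

Round 1 first-place votes: Maya 17, Kira 0, Sam 0, Hiro 7, Carla 11. Maya and Carla advance.
Runoff: Maya is ranked above Carla on 24 ballots, Carla above Maya on 11.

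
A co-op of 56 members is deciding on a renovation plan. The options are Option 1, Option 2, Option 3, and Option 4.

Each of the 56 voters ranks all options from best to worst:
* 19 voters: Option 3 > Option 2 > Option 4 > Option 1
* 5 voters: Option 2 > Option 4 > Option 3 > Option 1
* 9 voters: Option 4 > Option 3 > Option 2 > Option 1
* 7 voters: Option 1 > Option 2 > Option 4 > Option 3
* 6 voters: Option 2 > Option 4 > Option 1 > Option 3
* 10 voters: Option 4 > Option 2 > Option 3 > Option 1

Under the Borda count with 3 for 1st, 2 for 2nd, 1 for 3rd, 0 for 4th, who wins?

Option 2

Option 1: 19×0 + 5×0 + 9×0 + 7×3 + 6×1 + 10×0 = 27
Option 2: 19×2 + 5×3 + 9×1 + 7×2 + 6×3 + 10×2 = 114
Option 3: 19×3 + 5×1 + 9×2 + 7×0 + 6×0 + 10×1 = 90
Option 4: 19×1 + 5×2 + 9×3 + 7×1 + 6×2 + 10×3 = 105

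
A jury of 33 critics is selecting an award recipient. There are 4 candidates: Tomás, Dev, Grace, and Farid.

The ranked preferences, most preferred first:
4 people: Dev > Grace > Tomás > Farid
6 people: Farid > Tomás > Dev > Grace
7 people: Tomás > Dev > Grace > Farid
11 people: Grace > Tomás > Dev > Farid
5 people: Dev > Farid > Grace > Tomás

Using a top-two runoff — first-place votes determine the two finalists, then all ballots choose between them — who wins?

Round 1 first-place votes: Tomás 7, Dev 9, Grace 11, Farid 6. Grace and Dev advance.
Runoff: Grace is ranked above Dev on 11 ballots, Dev above Grace on 22.

Dev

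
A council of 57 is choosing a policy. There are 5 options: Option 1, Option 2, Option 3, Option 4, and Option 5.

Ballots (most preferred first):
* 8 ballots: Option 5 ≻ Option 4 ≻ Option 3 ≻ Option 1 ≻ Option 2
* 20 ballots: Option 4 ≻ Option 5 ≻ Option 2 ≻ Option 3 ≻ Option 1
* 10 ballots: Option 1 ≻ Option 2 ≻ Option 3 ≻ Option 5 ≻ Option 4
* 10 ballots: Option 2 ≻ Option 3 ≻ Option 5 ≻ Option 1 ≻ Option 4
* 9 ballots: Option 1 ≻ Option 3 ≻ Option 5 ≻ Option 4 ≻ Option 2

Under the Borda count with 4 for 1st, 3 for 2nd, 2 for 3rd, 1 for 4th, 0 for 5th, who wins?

Option 5

Option 1: 8×1 + 20×0 + 10×4 + 10×1 + 9×4 = 94
Option 2: 8×0 + 20×2 + 10×3 + 10×4 + 9×0 = 110
Option 3: 8×2 + 20×1 + 10×2 + 10×3 + 9×3 = 113
Option 4: 8×3 + 20×4 + 10×0 + 10×0 + 9×1 = 113
Option 5: 8×4 + 20×3 + 10×1 + 10×2 + 9×2 = 140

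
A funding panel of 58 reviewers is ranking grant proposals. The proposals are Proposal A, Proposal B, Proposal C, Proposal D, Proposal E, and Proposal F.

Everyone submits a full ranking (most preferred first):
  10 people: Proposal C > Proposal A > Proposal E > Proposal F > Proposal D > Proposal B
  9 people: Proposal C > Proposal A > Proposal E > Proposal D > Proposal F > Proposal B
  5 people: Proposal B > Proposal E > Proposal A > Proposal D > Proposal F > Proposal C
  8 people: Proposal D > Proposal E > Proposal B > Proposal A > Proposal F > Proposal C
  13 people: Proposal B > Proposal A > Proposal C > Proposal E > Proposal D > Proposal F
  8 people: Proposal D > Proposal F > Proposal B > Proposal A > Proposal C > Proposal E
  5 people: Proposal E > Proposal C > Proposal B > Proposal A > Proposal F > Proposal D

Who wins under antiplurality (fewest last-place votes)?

Proposal A

Last-place votes: Proposal A 0, Proposal B 19, Proposal C 13, Proposal D 5, Proposal E 8, Proposal F 13.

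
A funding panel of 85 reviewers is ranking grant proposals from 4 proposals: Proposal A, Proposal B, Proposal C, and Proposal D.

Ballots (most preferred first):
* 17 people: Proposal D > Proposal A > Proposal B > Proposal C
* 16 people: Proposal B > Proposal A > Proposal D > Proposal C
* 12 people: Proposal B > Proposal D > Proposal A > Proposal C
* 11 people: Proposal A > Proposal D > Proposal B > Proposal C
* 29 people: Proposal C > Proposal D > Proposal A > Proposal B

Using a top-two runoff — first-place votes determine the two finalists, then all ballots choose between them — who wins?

Round 1 first-place votes: Proposal A 11, Proposal B 28, Proposal C 29, Proposal D 17. Proposal C and Proposal B advance.
Runoff: Proposal C is ranked above Proposal B on 29 ballots, Proposal B above Proposal C on 56.

Proposal B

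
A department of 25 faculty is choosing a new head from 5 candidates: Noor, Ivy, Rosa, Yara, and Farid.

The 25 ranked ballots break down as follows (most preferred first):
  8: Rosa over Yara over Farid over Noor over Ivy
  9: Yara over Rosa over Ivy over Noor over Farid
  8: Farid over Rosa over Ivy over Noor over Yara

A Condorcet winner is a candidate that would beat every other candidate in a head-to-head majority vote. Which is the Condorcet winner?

Rosa vs Noor: 25–0
Rosa vs Ivy: 25–0
Rosa vs Yara: 16–9
Rosa vs Farid: 17–8
Rosa beats every other candidate.

Rosa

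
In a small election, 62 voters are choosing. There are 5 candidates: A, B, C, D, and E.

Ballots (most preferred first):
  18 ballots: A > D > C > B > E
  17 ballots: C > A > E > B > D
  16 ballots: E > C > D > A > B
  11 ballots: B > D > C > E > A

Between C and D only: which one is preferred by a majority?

C is ranked above D on 33 ballots; D above C on 29.

C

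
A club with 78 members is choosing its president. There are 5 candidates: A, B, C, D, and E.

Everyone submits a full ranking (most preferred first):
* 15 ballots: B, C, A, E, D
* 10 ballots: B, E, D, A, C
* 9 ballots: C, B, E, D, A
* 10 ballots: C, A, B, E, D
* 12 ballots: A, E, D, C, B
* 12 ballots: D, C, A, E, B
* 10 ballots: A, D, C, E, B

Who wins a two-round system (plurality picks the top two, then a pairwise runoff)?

A

Round 1 first-place votes: A 22, B 25, C 19, D 12, E 0. B and A advance.
Runoff: B is ranked above A on 34 ballots, A above B on 44.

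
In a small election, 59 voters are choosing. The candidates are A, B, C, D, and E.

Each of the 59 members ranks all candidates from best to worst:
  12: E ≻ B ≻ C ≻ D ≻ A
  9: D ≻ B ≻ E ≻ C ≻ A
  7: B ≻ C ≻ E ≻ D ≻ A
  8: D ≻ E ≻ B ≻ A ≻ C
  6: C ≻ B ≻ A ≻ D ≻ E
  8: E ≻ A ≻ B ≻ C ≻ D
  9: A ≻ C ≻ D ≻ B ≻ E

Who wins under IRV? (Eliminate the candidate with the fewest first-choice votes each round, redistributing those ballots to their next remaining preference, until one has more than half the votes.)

D

Round 1: A 9, B 7, C 6, D 17, E 20. C eliminated.
Round 2: A 9, B 13, D 17, E 20. A eliminated.
Round 3: B 13, D 26, E 20. B eliminated.
Round 4: D 32, E 27. D has a majority (≥30).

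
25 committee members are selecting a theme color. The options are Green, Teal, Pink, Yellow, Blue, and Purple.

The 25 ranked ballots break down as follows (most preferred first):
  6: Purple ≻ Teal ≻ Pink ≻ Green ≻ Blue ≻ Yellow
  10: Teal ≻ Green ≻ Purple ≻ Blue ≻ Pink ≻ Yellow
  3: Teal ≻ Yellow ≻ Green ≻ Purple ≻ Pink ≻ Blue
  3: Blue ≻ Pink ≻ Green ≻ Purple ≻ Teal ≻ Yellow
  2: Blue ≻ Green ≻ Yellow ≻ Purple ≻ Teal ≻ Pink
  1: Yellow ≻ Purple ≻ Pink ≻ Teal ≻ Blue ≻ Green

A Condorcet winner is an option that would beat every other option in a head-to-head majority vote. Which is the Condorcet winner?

Teal

Teal vs Green: 20–5
Teal vs Pink: 21–4
Teal vs Yellow: 22–3
Teal vs Blue: 20–5
Teal vs Purple: 13–12
Teal beats every other option.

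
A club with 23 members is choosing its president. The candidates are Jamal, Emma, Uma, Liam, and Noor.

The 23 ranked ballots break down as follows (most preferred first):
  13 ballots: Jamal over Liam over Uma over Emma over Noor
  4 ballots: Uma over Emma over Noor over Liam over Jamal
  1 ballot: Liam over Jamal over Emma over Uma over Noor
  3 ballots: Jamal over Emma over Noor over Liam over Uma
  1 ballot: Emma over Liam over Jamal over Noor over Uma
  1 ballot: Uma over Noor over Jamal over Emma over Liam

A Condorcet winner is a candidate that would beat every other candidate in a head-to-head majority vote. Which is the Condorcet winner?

Jamal

Jamal vs Emma: 18–5
Jamal vs Uma: 18–5
Jamal vs Liam: 17–6
Jamal vs Noor: 18–5
Jamal beats every other candidate.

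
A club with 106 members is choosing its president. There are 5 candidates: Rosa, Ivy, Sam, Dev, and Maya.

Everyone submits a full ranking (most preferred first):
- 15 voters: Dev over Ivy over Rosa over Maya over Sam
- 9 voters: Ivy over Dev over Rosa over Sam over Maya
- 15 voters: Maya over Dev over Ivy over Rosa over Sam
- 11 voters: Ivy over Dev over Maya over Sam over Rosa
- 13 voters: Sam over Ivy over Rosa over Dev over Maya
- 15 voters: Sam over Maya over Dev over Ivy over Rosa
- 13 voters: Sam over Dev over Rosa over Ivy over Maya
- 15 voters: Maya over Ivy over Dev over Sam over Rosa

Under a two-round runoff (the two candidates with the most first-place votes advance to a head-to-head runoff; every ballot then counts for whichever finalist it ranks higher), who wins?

Round 1 first-place votes: Rosa 0, Ivy 20, Sam 41, Dev 15, Maya 30. Sam and Maya advance.
Runoff: Sam is ranked above Maya on 50 ballots, Maya above Sam on 56.

Maya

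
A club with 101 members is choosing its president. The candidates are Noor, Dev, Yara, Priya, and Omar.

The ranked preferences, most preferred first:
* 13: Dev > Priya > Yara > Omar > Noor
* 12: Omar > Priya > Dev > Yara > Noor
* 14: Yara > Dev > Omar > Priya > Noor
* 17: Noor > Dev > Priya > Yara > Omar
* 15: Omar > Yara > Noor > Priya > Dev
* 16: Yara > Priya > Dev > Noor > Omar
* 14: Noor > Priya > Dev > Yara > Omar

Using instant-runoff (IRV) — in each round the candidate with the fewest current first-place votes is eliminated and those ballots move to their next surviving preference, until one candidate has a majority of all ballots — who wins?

Round 1: Noor 31, Dev 13, Yara 30, Priya 0, Omar 27. Priya eliminated.
Round 2: Noor 31, Dev 13, Yara 30, Omar 27. Dev eliminated.
Round 3: Noor 31, Yara 43, Omar 27. Omar eliminated.
Round 4: Noor 31, Yara 70. Yara has a majority (≥51).

Yara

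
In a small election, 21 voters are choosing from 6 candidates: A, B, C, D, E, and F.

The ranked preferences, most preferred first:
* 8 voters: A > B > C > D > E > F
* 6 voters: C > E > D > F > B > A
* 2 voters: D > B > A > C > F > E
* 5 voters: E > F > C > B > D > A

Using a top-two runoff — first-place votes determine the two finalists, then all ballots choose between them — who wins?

C

Round 1 first-place votes: A 8, B 0, C 6, D 2, E 5, F 0. A and C advance.
Runoff: A is ranked above C on 10 ballots, C above A on 11.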